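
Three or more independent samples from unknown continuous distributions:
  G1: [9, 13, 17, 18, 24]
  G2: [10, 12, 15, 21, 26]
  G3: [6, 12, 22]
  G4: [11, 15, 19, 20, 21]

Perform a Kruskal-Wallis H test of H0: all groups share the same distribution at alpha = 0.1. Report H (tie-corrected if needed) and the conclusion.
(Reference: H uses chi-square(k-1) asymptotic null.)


Step 1: Combine all N = 18 observations and assign midranks.
sorted (value, group, rank): (6,G3,1), (9,G1,2), (10,G2,3), (11,G4,4), (12,G2,5.5), (12,G3,5.5), (13,G1,7), (15,G2,8.5), (15,G4,8.5), (17,G1,10), (18,G1,11), (19,G4,12), (20,G4,13), (21,G2,14.5), (21,G4,14.5), (22,G3,16), (24,G1,17), (26,G2,18)
Step 2: Sum ranks within each group.
R_1 = 47 (n_1 = 5)
R_2 = 49.5 (n_2 = 5)
R_3 = 22.5 (n_3 = 3)
R_4 = 52 (n_4 = 5)
Step 3: H = 12/(N(N+1)) * sum(R_i^2/n_i) - 3(N+1)
     = 12/(18*19) * (47^2/5 + 49.5^2/5 + 22.5^2/3 + 52^2/5) - 3*19
     = 0.035088 * 1641.4 - 57
     = 0.592982.
Step 4: Ties present; correction factor C = 1 - 18/(18^3 - 18) = 0.996904. Corrected H = 0.592982 / 0.996904 = 0.594824.
Step 5: Under H0, H ~ chi^2(3); p-value = 0.897616.
Step 6: alpha = 0.1. fail to reject H0.

H = 0.5948, df = 3, p = 0.897616, fail to reject H0.


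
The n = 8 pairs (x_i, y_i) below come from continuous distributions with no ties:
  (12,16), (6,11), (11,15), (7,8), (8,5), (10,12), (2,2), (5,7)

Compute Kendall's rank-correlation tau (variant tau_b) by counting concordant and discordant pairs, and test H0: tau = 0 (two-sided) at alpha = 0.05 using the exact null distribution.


Step 1: Enumerate the 28 unordered pairs (i,j) with i<j and classify each by sign(x_j-x_i) * sign(y_j-y_i).
  (1,2):dx=-6,dy=-5->C; (1,3):dx=-1,dy=-1->C; (1,4):dx=-5,dy=-8->C; (1,5):dx=-4,dy=-11->C
  (1,6):dx=-2,dy=-4->C; (1,7):dx=-10,dy=-14->C; (1,8):dx=-7,dy=-9->C; (2,3):dx=+5,dy=+4->C
  (2,4):dx=+1,dy=-3->D; (2,5):dx=+2,dy=-6->D; (2,6):dx=+4,dy=+1->C; (2,7):dx=-4,dy=-9->C
  (2,8):dx=-1,dy=-4->C; (3,4):dx=-4,dy=-7->C; (3,5):dx=-3,dy=-10->C; (3,6):dx=-1,dy=-3->C
  (3,7):dx=-9,dy=-13->C; (3,8):dx=-6,dy=-8->C; (4,5):dx=+1,dy=-3->D; (4,6):dx=+3,dy=+4->C
  (4,7):dx=-5,dy=-6->C; (4,8):dx=-2,dy=-1->C; (5,6):dx=+2,dy=+7->C; (5,7):dx=-6,dy=-3->C
  (5,8):dx=-3,dy=+2->D; (6,7):dx=-8,dy=-10->C; (6,8):dx=-5,dy=-5->C; (7,8):dx=+3,dy=+5->C
Step 2: C = 24, D = 4, total pairs = 28.
Step 3: tau = (C - D)/(n(n-1)/2) = (24 - 4)/28 = 0.714286.
Step 4: Exact two-sided p-value (enumerate n! = 40320 permutations of y under H0): p = 0.014137.
Step 5: alpha = 0.05. reject H0.

tau_b = 0.7143 (C=24, D=4), p = 0.014137, reject H0.


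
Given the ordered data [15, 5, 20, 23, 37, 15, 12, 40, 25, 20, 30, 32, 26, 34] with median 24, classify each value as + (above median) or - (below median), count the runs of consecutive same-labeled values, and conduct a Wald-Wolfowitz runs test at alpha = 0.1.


Step 1: Compute median = 24; label A = above, B = below.
Labels in order: BBBBABBAABAAAA  (n_A = 7, n_B = 7)
Step 2: Count runs R = 6.
Step 3: Under H0 (random ordering), E[R] = 2*n_A*n_B/(n_A+n_B) + 1 = 2*7*7/14 + 1 = 8.0000.
        Var[R] = 2*n_A*n_B*(2*n_A*n_B - n_A - n_B) / ((n_A+n_B)^2 * (n_A+n_B-1)) = 8232/2548 = 3.2308.
        SD[R] = 1.7974.
Step 4: Continuity-corrected z = (R + 0.5 - E[R]) / SD[R] = (6 + 0.5 - 8.0000) / 1.7974 = -0.8345.
Step 5: Two-sided p-value via normal approximation = 2*(1 - Phi(|z|)) = 0.403986.
Step 6: alpha = 0.1. fail to reject H0.

R = 6, z = -0.8345, p = 0.403986, fail to reject H0.


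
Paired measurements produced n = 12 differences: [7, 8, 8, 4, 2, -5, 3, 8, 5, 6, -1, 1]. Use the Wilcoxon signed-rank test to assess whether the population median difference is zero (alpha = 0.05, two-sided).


Step 1: Drop any zero differences (none here) and take |d_i|.
|d| = [7, 8, 8, 4, 2, 5, 3, 8, 5, 6, 1, 1]
Step 2: Midrank |d_i| (ties get averaged ranks).
ranks: |7|->9, |8|->11, |8|->11, |4|->5, |2|->3, |5|->6.5, |3|->4, |8|->11, |5|->6.5, |6|->8, |1|->1.5, |1|->1.5
Step 3: Attach original signs; sum ranks with positive sign and with negative sign.
W+ = 9 + 11 + 11 + 5 + 3 + 4 + 11 + 6.5 + 8 + 1.5 = 70
W- = 6.5 + 1.5 = 8
(Check: W+ + W- = 78 should equal n(n+1)/2 = 78.)
Step 4: Test statistic W = min(W+, W-) = 8.
Step 5: Ties in |d|, so use the tie-corrected normal approximation.
        E[W] = n(n+1)/4 = 12*13/4 = 39.
        Tie groups: |d|=1 (t=2), |d|=5 (t=2), |d|=8 (t=3); sum(t^3 - t) = 36.
        Var[W] = n(n+1)(2n+1)/24 - sum(t^3-t)/48 = 3900/24 - 36/48 = 161.75.
        z = (W - E[W]) / sqrt(Var[W]) = (8 - 39) / 12.7181 = -2.4375.
        Two-sided p = 2*Phi(z) = 0.014790.
Step 6: alpha = 0.05. reject H0.

W+ = 70, W- = 8, W = min = 8, p = 0.014790, reject H0.


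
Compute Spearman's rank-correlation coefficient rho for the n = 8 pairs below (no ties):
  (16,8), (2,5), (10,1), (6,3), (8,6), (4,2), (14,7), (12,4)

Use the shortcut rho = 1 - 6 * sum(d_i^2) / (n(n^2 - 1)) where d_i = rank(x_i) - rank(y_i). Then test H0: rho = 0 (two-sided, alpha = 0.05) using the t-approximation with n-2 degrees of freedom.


Step 1: Rank x and y separately (midranks; no ties here).
rank(x): 16->8, 2->1, 10->5, 6->3, 8->4, 4->2, 14->7, 12->6
rank(y): 8->8, 5->5, 1->1, 3->3, 6->6, 2->2, 7->7, 4->4
Step 2: d_i = R_x(i) - R_y(i); compute d_i^2.
  (8-8)^2=0, (1-5)^2=16, (5-1)^2=16, (3-3)^2=0, (4-6)^2=4, (2-2)^2=0, (7-7)^2=0, (6-4)^2=4
sum(d^2) = 40.
Step 3: rho = 1 - 6*40 / (8*(8^2 - 1)) = 1 - 240/504 = 0.523810.
Step 4: Under H0, t = rho * sqrt((n-2)/(1-rho^2)) = 1.5062 ~ t(6).
Step 5: Two-sided p-value from the t-distribution with 6 df = 0.182721.
Step 6: alpha = 0.05. fail to reject H0.

rho = 0.5238, p = 0.182721, fail to reject H0 at alpha = 0.05.


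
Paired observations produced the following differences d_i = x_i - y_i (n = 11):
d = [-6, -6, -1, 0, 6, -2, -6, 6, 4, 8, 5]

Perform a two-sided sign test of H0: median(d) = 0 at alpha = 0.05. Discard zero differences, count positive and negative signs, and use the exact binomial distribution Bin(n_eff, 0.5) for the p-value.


Step 1: Discard zero differences. Original n = 11; n_eff = number of nonzero differences = 10.
Nonzero differences (with sign): -6, -6, -1, +6, -2, -6, +6, +4, +8, +5
Step 2: Count signs: positive = 5, negative = 5.
Step 3: Under H0: P(positive) = 0.5, so the number of positives S ~ Bin(10, 0.5).
Step 4: Two-sided exact p-value = sum of Bin(10,0.5) probabilities at or below the observed probability = 1.000000.
Step 5: alpha = 0.05. fail to reject H0.

n_eff = 10, pos = 5, neg = 5, p = 1.000000, fail to reject H0.


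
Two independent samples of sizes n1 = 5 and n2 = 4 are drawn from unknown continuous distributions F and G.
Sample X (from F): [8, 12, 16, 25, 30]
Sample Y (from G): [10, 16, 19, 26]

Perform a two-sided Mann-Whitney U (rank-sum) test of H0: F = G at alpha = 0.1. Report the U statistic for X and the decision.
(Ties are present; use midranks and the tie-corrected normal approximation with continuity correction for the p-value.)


Step 1: Combine and sort all 9 observations; assign midranks.
sorted (value, group): (8,X), (10,Y), (12,X), (16,X), (16,Y), (19,Y), (25,X), (26,Y), (30,X)
ranks: 8->1, 10->2, 12->3, 16->4.5, 16->4.5, 19->6, 25->7, 26->8, 30->9
Step 2: Rank sum for X: R1 = 1 + 3 + 4.5 + 7 + 9 = 24.5.
Step 3: U_X = R1 - n1(n1+1)/2 = 24.5 - 5*6/2 = 24.5 - 15 = 9.5.
       U_Y = n1*n2 - U_X = 20 - 9.5 = 10.5.
Step 4: Ties are present, so use the tie-corrected normal approximation (with continuity correction) for the p-value.
Step 5: p-value = 1.000000; compare to alpha = 0.1. fail to reject H0.

U_X = 9.5, p = 1.000000, fail to reject H0 at alpha = 0.1.


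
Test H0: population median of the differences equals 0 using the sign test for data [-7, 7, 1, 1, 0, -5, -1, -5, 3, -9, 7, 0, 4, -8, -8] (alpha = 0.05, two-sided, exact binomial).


Step 1: Discard zero differences. Original n = 15; n_eff = number of nonzero differences = 13.
Nonzero differences (with sign): -7, +7, +1, +1, -5, -1, -5, +3, -9, +7, +4, -8, -8
Step 2: Count signs: positive = 6, negative = 7.
Step 3: Under H0: P(positive) = 0.5, so the number of positives S ~ Bin(13, 0.5).
Step 4: Two-sided exact p-value = sum of Bin(13,0.5) probabilities at or below the observed probability = 1.000000.
Step 5: alpha = 0.05. fail to reject H0.

n_eff = 13, pos = 6, neg = 7, p = 1.000000, fail to reject H0.


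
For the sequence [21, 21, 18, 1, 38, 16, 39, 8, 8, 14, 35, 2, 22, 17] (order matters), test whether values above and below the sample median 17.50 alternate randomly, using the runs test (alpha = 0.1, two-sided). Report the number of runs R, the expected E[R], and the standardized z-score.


Step 1: Compute median = 17.50; label A = above, B = below.
Labels in order: AAABABABBBABAB  (n_A = 7, n_B = 7)
Step 2: Count runs R = 10.
Step 3: Under H0 (random ordering), E[R] = 2*n_A*n_B/(n_A+n_B) + 1 = 2*7*7/14 + 1 = 8.0000.
        Var[R] = 2*n_A*n_B*(2*n_A*n_B - n_A - n_B) / ((n_A+n_B)^2 * (n_A+n_B-1)) = 8232/2548 = 3.2308.
        SD[R] = 1.7974.
Step 4: Continuity-corrected z = (R - 0.5 - E[R]) / SD[R] = (10 - 0.5 - 8.0000) / 1.7974 = 0.8345.
Step 5: Two-sided p-value via normal approximation = 2*(1 - Phi(|z|)) = 0.403986.
Step 6: alpha = 0.1. fail to reject H0.

R = 10, z = 0.8345, p = 0.403986, fail to reject H0.


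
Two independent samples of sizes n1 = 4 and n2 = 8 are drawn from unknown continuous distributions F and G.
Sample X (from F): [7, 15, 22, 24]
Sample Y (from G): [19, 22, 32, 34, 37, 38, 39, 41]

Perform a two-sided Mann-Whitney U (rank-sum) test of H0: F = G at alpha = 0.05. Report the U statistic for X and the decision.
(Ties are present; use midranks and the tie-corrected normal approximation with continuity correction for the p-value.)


Step 1: Combine and sort all 12 observations; assign midranks.
sorted (value, group): (7,X), (15,X), (19,Y), (22,X), (22,Y), (24,X), (32,Y), (34,Y), (37,Y), (38,Y), (39,Y), (41,Y)
ranks: 7->1, 15->2, 19->3, 22->4.5, 22->4.5, 24->6, 32->7, 34->8, 37->9, 38->10, 39->11, 41->12
Step 2: Rank sum for X: R1 = 1 + 2 + 4.5 + 6 = 13.5.
Step 3: U_X = R1 - n1(n1+1)/2 = 13.5 - 4*5/2 = 13.5 - 10 = 3.5.
       U_Y = n1*n2 - U_X = 32 - 3.5 = 28.5.
Step 4: Ties are present, so use the tie-corrected normal approximation (with continuity correction) for the p-value.
Step 5: p-value = 0.041184; compare to alpha = 0.05. reject H0.

U_X = 3.5, p = 0.041184, reject H0 at alpha = 0.05.


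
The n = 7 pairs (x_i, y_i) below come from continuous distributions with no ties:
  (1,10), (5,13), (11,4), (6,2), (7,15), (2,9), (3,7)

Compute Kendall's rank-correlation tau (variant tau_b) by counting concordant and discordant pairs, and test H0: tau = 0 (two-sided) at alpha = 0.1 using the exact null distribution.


Step 1: Enumerate the 21 unordered pairs (i,j) with i<j and classify each by sign(x_j-x_i) * sign(y_j-y_i).
  (1,2):dx=+4,dy=+3->C; (1,3):dx=+10,dy=-6->D; (1,4):dx=+5,dy=-8->D; (1,5):dx=+6,dy=+5->C
  (1,6):dx=+1,dy=-1->D; (1,7):dx=+2,dy=-3->D; (2,3):dx=+6,dy=-9->D; (2,4):dx=+1,dy=-11->D
  (2,5):dx=+2,dy=+2->C; (2,6):dx=-3,dy=-4->C; (2,7):dx=-2,dy=-6->C; (3,4):dx=-5,dy=-2->C
  (3,5):dx=-4,dy=+11->D; (3,6):dx=-9,dy=+5->D; (3,7):dx=-8,dy=+3->D; (4,5):dx=+1,dy=+13->C
  (4,6):dx=-4,dy=+7->D; (4,7):dx=-3,dy=+5->D; (5,6):dx=-5,dy=-6->C; (5,7):dx=-4,dy=-8->C
  (6,7):dx=+1,dy=-2->D
Step 2: C = 9, D = 12, total pairs = 21.
Step 3: tau = (C - D)/(n(n-1)/2) = (9 - 12)/21 = -0.142857.
Step 4: Exact two-sided p-value (enumerate n! = 5040 permutations of y under H0): p = 0.772619.
Step 5: alpha = 0.1. fail to reject H0.

tau_b = -0.1429 (C=9, D=12), p = 0.772619, fail to reject H0.


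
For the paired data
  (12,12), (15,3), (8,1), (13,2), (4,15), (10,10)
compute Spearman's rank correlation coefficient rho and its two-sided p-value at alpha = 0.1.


Step 1: Rank x and y separately (midranks; no ties here).
rank(x): 12->4, 15->6, 8->2, 13->5, 4->1, 10->3
rank(y): 12->5, 3->3, 1->1, 2->2, 15->6, 10->4
Step 2: d_i = R_x(i) - R_y(i); compute d_i^2.
  (4-5)^2=1, (6-3)^2=9, (2-1)^2=1, (5-2)^2=9, (1-6)^2=25, (3-4)^2=1
sum(d^2) = 46.
Step 3: rho = 1 - 6*46 / (6*(6^2 - 1)) = 1 - 276/210 = -0.314286.
Step 4: Under H0, t = rho * sqrt((n-2)/(1-rho^2)) = -0.6621 ~ t(4).
Step 5: Two-sided p-value from the t-distribution with 4 df = 0.544093.
Step 6: alpha = 0.1. fail to reject H0.

rho = -0.3143, p = 0.544093, fail to reject H0 at alpha = 0.1.


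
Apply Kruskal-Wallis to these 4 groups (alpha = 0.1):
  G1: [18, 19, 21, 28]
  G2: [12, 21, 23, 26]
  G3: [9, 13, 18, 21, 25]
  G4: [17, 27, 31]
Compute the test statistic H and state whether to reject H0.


Step 1: Combine all N = 16 observations and assign midranks.
sorted (value, group, rank): (9,G3,1), (12,G2,2), (13,G3,3), (17,G4,4), (18,G1,5.5), (18,G3,5.5), (19,G1,7), (21,G1,9), (21,G2,9), (21,G3,9), (23,G2,11), (25,G3,12), (26,G2,13), (27,G4,14), (28,G1,15), (31,G4,16)
Step 2: Sum ranks within each group.
R_1 = 36.5 (n_1 = 4)
R_2 = 35 (n_2 = 4)
R_3 = 30.5 (n_3 = 5)
R_4 = 34 (n_4 = 3)
Step 3: H = 12/(N(N+1)) * sum(R_i^2/n_i) - 3(N+1)
     = 12/(16*17) * (36.5^2/4 + 35^2/4 + 30.5^2/5 + 34^2/3) - 3*17
     = 0.044118 * 1210.7 - 51
     = 2.413051.
Step 4: Ties present; correction factor C = 1 - 30/(16^3 - 16) = 0.992647. Corrected H = 2.413051 / 0.992647 = 2.430926.
Step 5: Under H0, H ~ chi^2(3); p-value = 0.487904.
Step 6: alpha = 0.1. fail to reject H0.

H = 2.4309, df = 3, p = 0.487904, fail to reject H0.


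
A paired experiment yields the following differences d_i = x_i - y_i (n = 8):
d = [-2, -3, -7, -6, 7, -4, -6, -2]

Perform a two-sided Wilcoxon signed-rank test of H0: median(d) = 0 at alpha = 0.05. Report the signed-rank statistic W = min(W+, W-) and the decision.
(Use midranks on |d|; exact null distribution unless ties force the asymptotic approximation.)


Step 1: Drop any zero differences (none here) and take |d_i|.
|d| = [2, 3, 7, 6, 7, 4, 6, 2]
Step 2: Midrank |d_i| (ties get averaged ranks).
ranks: |2|->1.5, |3|->3, |7|->7.5, |6|->5.5, |7|->7.5, |4|->4, |6|->5.5, |2|->1.5
Step 3: Attach original signs; sum ranks with positive sign and with negative sign.
W+ = 7.5 = 7.5
W- = 1.5 + 3 + 7.5 + 5.5 + 4 + 5.5 + 1.5 = 28.5
(Check: W+ + W- = 36 should equal n(n+1)/2 = 36.)
Step 4: Test statistic W = min(W+, W-) = 7.5.
Step 5: Ties in |d|, so use the tie-corrected normal approximation.
        E[W] = n(n+1)/4 = 8*9/4 = 18.
        Tie groups: |d|=2 (t=2), |d|=6 (t=2), |d|=7 (t=2); sum(t^3 - t) = 18.
        Var[W] = n(n+1)(2n+1)/24 - sum(t^3-t)/48 = 1224/24 - 18/48 = 50.625.
        z = (W - E[W]) / sqrt(Var[W]) = (7.5 - 18) / 7.1151 = -1.4757.
        Two-sided p = 2*Phi(z) = 0.140017.
Step 6: alpha = 0.05. fail to reject H0.

W+ = 7.5, W- = 28.5, W = min = 7.5, p = 0.140017, fail to reject H0.


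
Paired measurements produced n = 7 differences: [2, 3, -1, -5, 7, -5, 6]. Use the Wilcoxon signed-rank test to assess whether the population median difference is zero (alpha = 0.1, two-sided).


Step 1: Drop any zero differences (none here) and take |d_i|.
|d| = [2, 3, 1, 5, 7, 5, 6]
Step 2: Midrank |d_i| (ties get averaged ranks).
ranks: |2|->2, |3|->3, |1|->1, |5|->4.5, |7|->7, |5|->4.5, |6|->6
Step 3: Attach original signs; sum ranks with positive sign and with negative sign.
W+ = 2 + 3 + 7 + 6 = 18
W- = 1 + 4.5 + 4.5 = 10
(Check: W+ + W- = 28 should equal n(n+1)/2 = 28.)
Step 4: Test statistic W = min(W+, W-) = 10.
Step 5: Ties in |d|, so use the tie-corrected normal approximation.
        E[W] = n(n+1)/4 = 7*8/4 = 14.
        Tie groups: |d|=5 (t=2); sum(t^3 - t) = 6.
        Var[W] = n(n+1)(2n+1)/24 - sum(t^3-t)/48 = 840/24 - 6/48 = 34.875.
        z = (W - E[W]) / sqrt(Var[W]) = (10 - 14) / 5.9055 = -0.6773.
        Two-sided p = 2*Phi(z) = 0.498194.
Step 6: alpha = 0.1. fail to reject H0.

W+ = 18, W- = 10, W = min = 10, p = 0.498194, fail to reject H0.


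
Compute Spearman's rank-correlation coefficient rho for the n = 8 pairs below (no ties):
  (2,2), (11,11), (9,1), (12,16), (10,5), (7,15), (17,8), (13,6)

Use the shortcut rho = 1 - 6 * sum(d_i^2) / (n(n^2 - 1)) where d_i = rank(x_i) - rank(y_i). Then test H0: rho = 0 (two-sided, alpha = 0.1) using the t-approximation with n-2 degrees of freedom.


Step 1: Rank x and y separately (midranks; no ties here).
rank(x): 2->1, 11->5, 9->3, 12->6, 10->4, 7->2, 17->8, 13->7
rank(y): 2->2, 11->6, 1->1, 16->8, 5->3, 15->7, 8->5, 6->4
Step 2: d_i = R_x(i) - R_y(i); compute d_i^2.
  (1-2)^2=1, (5-6)^2=1, (3-1)^2=4, (6-8)^2=4, (4-3)^2=1, (2-7)^2=25, (8-5)^2=9, (7-4)^2=9
sum(d^2) = 54.
Step 3: rho = 1 - 6*54 / (8*(8^2 - 1)) = 1 - 324/504 = 0.357143.
Step 4: Under H0, t = rho * sqrt((n-2)/(1-rho^2)) = 0.9366 ~ t(6).
Step 5: Two-sided p-value from the t-distribution with 6 df = 0.385121.
Step 6: alpha = 0.1. fail to reject H0.

rho = 0.3571, p = 0.385121, fail to reject H0 at alpha = 0.1.


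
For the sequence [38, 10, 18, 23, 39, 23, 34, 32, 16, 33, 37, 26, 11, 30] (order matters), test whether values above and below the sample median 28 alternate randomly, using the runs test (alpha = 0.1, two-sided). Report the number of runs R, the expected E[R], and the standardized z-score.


Step 1: Compute median = 28; label A = above, B = below.
Labels in order: ABBBABAABAABBA  (n_A = 7, n_B = 7)
Step 2: Count runs R = 9.
Step 3: Under H0 (random ordering), E[R] = 2*n_A*n_B/(n_A+n_B) + 1 = 2*7*7/14 + 1 = 8.0000.
        Var[R] = 2*n_A*n_B*(2*n_A*n_B - n_A - n_B) / ((n_A+n_B)^2 * (n_A+n_B-1)) = 8232/2548 = 3.2308.
        SD[R] = 1.7974.
Step 4: Continuity-corrected z = (R - 0.5 - E[R]) / SD[R] = (9 - 0.5 - 8.0000) / 1.7974 = 0.2782.
Step 5: Two-sided p-value via normal approximation = 2*(1 - Phi(|z|)) = 0.780879.
Step 6: alpha = 0.1. fail to reject H0.

R = 9, z = 0.2782, p = 0.780879, fail to reject H0.


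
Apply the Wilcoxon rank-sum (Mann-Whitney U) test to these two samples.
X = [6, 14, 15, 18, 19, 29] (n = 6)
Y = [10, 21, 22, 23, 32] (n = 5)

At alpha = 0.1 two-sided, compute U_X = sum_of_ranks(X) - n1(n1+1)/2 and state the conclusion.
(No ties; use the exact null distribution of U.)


Step 1: Combine and sort all 11 observations; assign midranks.
sorted (value, group): (6,X), (10,Y), (14,X), (15,X), (18,X), (19,X), (21,Y), (22,Y), (23,Y), (29,X), (32,Y)
ranks: 6->1, 10->2, 14->3, 15->4, 18->5, 19->6, 21->7, 22->8, 23->9, 29->10, 32->11
Step 2: Rank sum for X: R1 = 1 + 3 + 4 + 5 + 6 + 10 = 29.
Step 3: U_X = R1 - n1(n1+1)/2 = 29 - 6*7/2 = 29 - 21 = 8.
       U_Y = n1*n2 - U_X = 30 - 8 = 22.
Step 4: No ties, so the exact null distribution of U (based on enumerating the C(11,6) = 462 equally likely rank assignments) gives the two-sided p-value.
Step 5: p-value = 0.246753; compare to alpha = 0.1. fail to reject H0.

U_X = 8, p = 0.246753, fail to reject H0 at alpha = 0.1.


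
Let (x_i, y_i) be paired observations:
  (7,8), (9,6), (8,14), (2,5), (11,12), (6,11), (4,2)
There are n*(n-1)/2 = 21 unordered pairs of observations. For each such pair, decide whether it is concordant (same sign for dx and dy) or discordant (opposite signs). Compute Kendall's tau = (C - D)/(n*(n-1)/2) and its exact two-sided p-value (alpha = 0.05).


Step 1: Enumerate the 21 unordered pairs (i,j) with i<j and classify each by sign(x_j-x_i) * sign(y_j-y_i).
  (1,2):dx=+2,dy=-2->D; (1,3):dx=+1,dy=+6->C; (1,4):dx=-5,dy=-3->C; (1,5):dx=+4,dy=+4->C
  (1,6):dx=-1,dy=+3->D; (1,7):dx=-3,dy=-6->C; (2,3):dx=-1,dy=+8->D; (2,4):dx=-7,dy=-1->C
  (2,5):dx=+2,dy=+6->C; (2,6):dx=-3,dy=+5->D; (2,7):dx=-5,dy=-4->C; (3,4):dx=-6,dy=-9->C
  (3,5):dx=+3,dy=-2->D; (3,6):dx=-2,dy=-3->C; (3,7):dx=-4,dy=-12->C; (4,5):dx=+9,dy=+7->C
  (4,6):dx=+4,dy=+6->C; (4,7):dx=+2,dy=-3->D; (5,6):dx=-5,dy=-1->C; (5,7):dx=-7,dy=-10->C
  (6,7):dx=-2,dy=-9->C
Step 2: C = 15, D = 6, total pairs = 21.
Step 3: tau = (C - D)/(n(n-1)/2) = (15 - 6)/21 = 0.428571.
Step 4: Exact two-sided p-value (enumerate n! = 5040 permutations of y under H0): p = 0.238889.
Step 5: alpha = 0.05. fail to reject H0.

tau_b = 0.4286 (C=15, D=6), p = 0.238889, fail to reject H0.


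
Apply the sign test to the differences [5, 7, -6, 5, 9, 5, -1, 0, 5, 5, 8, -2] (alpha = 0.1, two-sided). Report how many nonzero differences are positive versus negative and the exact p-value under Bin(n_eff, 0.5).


Step 1: Discard zero differences. Original n = 12; n_eff = number of nonzero differences = 11.
Nonzero differences (with sign): +5, +7, -6, +5, +9, +5, -1, +5, +5, +8, -2
Step 2: Count signs: positive = 8, negative = 3.
Step 3: Under H0: P(positive) = 0.5, so the number of positives S ~ Bin(11, 0.5).
Step 4: Two-sided exact p-value = sum of Bin(11,0.5) probabilities at or below the observed probability = 0.226562.
Step 5: alpha = 0.1. fail to reject H0.

n_eff = 11, pos = 8, neg = 3, p = 0.226562, fail to reject H0.


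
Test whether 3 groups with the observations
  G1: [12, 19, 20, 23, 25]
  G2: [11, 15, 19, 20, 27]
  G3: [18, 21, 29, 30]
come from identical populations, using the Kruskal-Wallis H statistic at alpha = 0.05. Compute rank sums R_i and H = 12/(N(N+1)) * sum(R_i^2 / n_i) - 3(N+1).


Step 1: Combine all N = 14 observations and assign midranks.
sorted (value, group, rank): (11,G2,1), (12,G1,2), (15,G2,3), (18,G3,4), (19,G1,5.5), (19,G2,5.5), (20,G1,7.5), (20,G2,7.5), (21,G3,9), (23,G1,10), (25,G1,11), (27,G2,12), (29,G3,13), (30,G3,14)
Step 2: Sum ranks within each group.
R_1 = 36 (n_1 = 5)
R_2 = 29 (n_2 = 5)
R_3 = 40 (n_3 = 4)
Step 3: H = 12/(N(N+1)) * sum(R_i^2/n_i) - 3(N+1)
     = 12/(14*15) * (36^2/5 + 29^2/5 + 40^2/4) - 3*15
     = 0.057143 * 827.4 - 45
     = 2.280000.
Step 4: Ties present; correction factor C = 1 - 12/(14^3 - 14) = 0.995604. Corrected H = 2.280000 / 0.995604 = 2.290066.
Step 5: Under H0, H ~ chi^2(2); p-value = 0.318213.
Step 6: alpha = 0.05. fail to reject H0.

H = 2.2901, df = 2, p = 0.318213, fail to reject H0.


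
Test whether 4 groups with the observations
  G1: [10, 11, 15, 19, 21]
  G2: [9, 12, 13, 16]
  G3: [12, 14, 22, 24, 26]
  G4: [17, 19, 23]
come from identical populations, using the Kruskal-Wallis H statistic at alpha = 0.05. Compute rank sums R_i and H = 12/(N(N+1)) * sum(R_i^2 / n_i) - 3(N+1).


Step 1: Combine all N = 17 observations and assign midranks.
sorted (value, group, rank): (9,G2,1), (10,G1,2), (11,G1,3), (12,G2,4.5), (12,G3,4.5), (13,G2,6), (14,G3,7), (15,G1,8), (16,G2,9), (17,G4,10), (19,G1,11.5), (19,G4,11.5), (21,G1,13), (22,G3,14), (23,G4,15), (24,G3,16), (26,G3,17)
Step 2: Sum ranks within each group.
R_1 = 37.5 (n_1 = 5)
R_2 = 20.5 (n_2 = 4)
R_3 = 58.5 (n_3 = 5)
R_4 = 36.5 (n_4 = 3)
Step 3: H = 12/(N(N+1)) * sum(R_i^2/n_i) - 3(N+1)
     = 12/(17*18) * (37.5^2/5 + 20.5^2/4 + 58.5^2/5 + 36.5^2/3) - 3*18
     = 0.039216 * 1514.85 - 54
     = 5.405719.
Step 4: Ties present; correction factor C = 1 - 12/(17^3 - 17) = 0.997549. Corrected H = 5.405719 / 0.997549 = 5.419001.
Step 5: Under H0, H ~ chi^2(3); p-value = 0.143564.
Step 6: alpha = 0.05. fail to reject H0.

H = 5.4190, df = 3, p = 0.143564, fail to reject H0.


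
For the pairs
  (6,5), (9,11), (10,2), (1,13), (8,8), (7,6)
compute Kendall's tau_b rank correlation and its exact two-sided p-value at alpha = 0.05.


Step 1: Enumerate the 15 unordered pairs (i,j) with i<j and classify each by sign(x_j-x_i) * sign(y_j-y_i).
  (1,2):dx=+3,dy=+6->C; (1,3):dx=+4,dy=-3->D; (1,4):dx=-5,dy=+8->D; (1,5):dx=+2,dy=+3->C
  (1,6):dx=+1,dy=+1->C; (2,3):dx=+1,dy=-9->D; (2,4):dx=-8,dy=+2->D; (2,5):dx=-1,dy=-3->C
  (2,6):dx=-2,dy=-5->C; (3,4):dx=-9,dy=+11->D; (3,5):dx=-2,dy=+6->D; (3,6):dx=-3,dy=+4->D
  (4,5):dx=+7,dy=-5->D; (4,6):dx=+6,dy=-7->D; (5,6):dx=-1,dy=-2->C
Step 2: C = 6, D = 9, total pairs = 15.
Step 3: tau = (C - D)/(n(n-1)/2) = (6 - 9)/15 = -0.200000.
Step 4: Exact two-sided p-value (enumerate n! = 720 permutations of y under H0): p = 0.719444.
Step 5: alpha = 0.05. fail to reject H0.

tau_b = -0.2000 (C=6, D=9), p = 0.719444, fail to reject H0.


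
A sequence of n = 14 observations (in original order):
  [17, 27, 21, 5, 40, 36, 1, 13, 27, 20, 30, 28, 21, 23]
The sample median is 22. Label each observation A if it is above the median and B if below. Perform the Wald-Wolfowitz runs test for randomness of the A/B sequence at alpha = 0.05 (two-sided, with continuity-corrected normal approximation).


Step 1: Compute median = 22; label A = above, B = below.
Labels in order: BABBAABBABAABA  (n_A = 7, n_B = 7)
Step 2: Count runs R = 10.
Step 3: Under H0 (random ordering), E[R] = 2*n_A*n_B/(n_A+n_B) + 1 = 2*7*7/14 + 1 = 8.0000.
        Var[R] = 2*n_A*n_B*(2*n_A*n_B - n_A - n_B) / ((n_A+n_B)^2 * (n_A+n_B-1)) = 8232/2548 = 3.2308.
        SD[R] = 1.7974.
Step 4: Continuity-corrected z = (R - 0.5 - E[R]) / SD[R] = (10 - 0.5 - 8.0000) / 1.7974 = 0.8345.
Step 5: Two-sided p-value via normal approximation = 2*(1 - Phi(|z|)) = 0.403986.
Step 6: alpha = 0.05. fail to reject H0.

R = 10, z = 0.8345, p = 0.403986, fail to reject H0.


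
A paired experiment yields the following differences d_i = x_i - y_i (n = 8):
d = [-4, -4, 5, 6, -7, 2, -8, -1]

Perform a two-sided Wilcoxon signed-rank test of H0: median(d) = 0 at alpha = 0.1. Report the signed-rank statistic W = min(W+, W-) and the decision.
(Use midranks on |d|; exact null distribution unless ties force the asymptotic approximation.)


Step 1: Drop any zero differences (none here) and take |d_i|.
|d| = [4, 4, 5, 6, 7, 2, 8, 1]
Step 2: Midrank |d_i| (ties get averaged ranks).
ranks: |4|->3.5, |4|->3.5, |5|->5, |6|->6, |7|->7, |2|->2, |8|->8, |1|->1
Step 3: Attach original signs; sum ranks with positive sign and with negative sign.
W+ = 5 + 6 + 2 = 13
W- = 3.5 + 3.5 + 7 + 8 + 1 = 23
(Check: W+ + W- = 36 should equal n(n+1)/2 = 36.)
Step 4: Test statistic W = min(W+, W-) = 13.
Step 5: Ties in |d|, so use the tie-corrected normal approximation.
        E[W] = n(n+1)/4 = 8*9/4 = 18.
        Tie groups: |d|=4 (t=2); sum(t^3 - t) = 6.
        Var[W] = n(n+1)(2n+1)/24 - sum(t^3-t)/48 = 1224/24 - 6/48 = 50.875.
        z = (W - E[W]) / sqrt(Var[W]) = (13 - 18) / 7.1327 = -0.7010.
        Two-sided p = 2*Phi(z) = 0.483303.
Step 6: alpha = 0.1. fail to reject H0.

W+ = 13, W- = 23, W = min = 13, p = 0.483303, fail to reject H0.


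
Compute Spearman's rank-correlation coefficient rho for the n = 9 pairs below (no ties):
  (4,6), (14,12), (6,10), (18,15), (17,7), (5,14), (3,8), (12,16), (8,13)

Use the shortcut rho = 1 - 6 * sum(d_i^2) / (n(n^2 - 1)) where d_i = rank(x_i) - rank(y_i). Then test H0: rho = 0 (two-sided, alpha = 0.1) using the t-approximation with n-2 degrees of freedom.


Step 1: Rank x and y separately (midranks; no ties here).
rank(x): 4->2, 14->7, 6->4, 18->9, 17->8, 5->3, 3->1, 12->6, 8->5
rank(y): 6->1, 12->5, 10->4, 15->8, 7->2, 14->7, 8->3, 16->9, 13->6
Step 2: d_i = R_x(i) - R_y(i); compute d_i^2.
  (2-1)^2=1, (7-5)^2=4, (4-4)^2=0, (9-8)^2=1, (8-2)^2=36, (3-7)^2=16, (1-3)^2=4, (6-9)^2=9, (5-6)^2=1
sum(d^2) = 72.
Step 3: rho = 1 - 6*72 / (9*(9^2 - 1)) = 1 - 432/720 = 0.400000.
Step 4: Under H0, t = rho * sqrt((n-2)/(1-rho^2)) = 1.1547 ~ t(7).
Step 5: Two-sided p-value from the t-distribution with 7 df = 0.286105.
Step 6: alpha = 0.1. fail to reject H0.

rho = 0.4000, p = 0.286105, fail to reject H0 at alpha = 0.1.


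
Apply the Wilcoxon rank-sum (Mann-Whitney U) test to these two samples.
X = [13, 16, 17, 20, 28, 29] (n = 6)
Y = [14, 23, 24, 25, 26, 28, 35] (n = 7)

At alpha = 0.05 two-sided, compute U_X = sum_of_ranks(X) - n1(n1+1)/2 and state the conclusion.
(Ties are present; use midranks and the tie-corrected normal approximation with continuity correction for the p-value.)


Step 1: Combine and sort all 13 observations; assign midranks.
sorted (value, group): (13,X), (14,Y), (16,X), (17,X), (20,X), (23,Y), (24,Y), (25,Y), (26,Y), (28,X), (28,Y), (29,X), (35,Y)
ranks: 13->1, 14->2, 16->3, 17->4, 20->5, 23->6, 24->7, 25->8, 26->9, 28->10.5, 28->10.5, 29->12, 35->13
Step 2: Rank sum for X: R1 = 1 + 3 + 4 + 5 + 10.5 + 12 = 35.5.
Step 3: U_X = R1 - n1(n1+1)/2 = 35.5 - 6*7/2 = 35.5 - 21 = 14.5.
       U_Y = n1*n2 - U_X = 42 - 14.5 = 27.5.
Step 4: Ties are present, so use the tie-corrected normal approximation (with continuity correction) for the p-value.
Step 5: p-value = 0.390714; compare to alpha = 0.05. fail to reject H0.

U_X = 14.5, p = 0.390714, fail to reject H0 at alpha = 0.05.


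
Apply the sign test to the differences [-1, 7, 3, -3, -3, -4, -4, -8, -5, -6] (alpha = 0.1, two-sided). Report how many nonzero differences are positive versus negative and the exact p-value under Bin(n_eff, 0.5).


Step 1: Discard zero differences. Original n = 10; n_eff = number of nonzero differences = 10.
Nonzero differences (with sign): -1, +7, +3, -3, -3, -4, -4, -8, -5, -6
Step 2: Count signs: positive = 2, negative = 8.
Step 3: Under H0: P(positive) = 0.5, so the number of positives S ~ Bin(10, 0.5).
Step 4: Two-sided exact p-value = sum of Bin(10,0.5) probabilities at or below the observed probability = 0.109375.
Step 5: alpha = 0.1. fail to reject H0.

n_eff = 10, pos = 2, neg = 8, p = 0.109375, fail to reject H0.


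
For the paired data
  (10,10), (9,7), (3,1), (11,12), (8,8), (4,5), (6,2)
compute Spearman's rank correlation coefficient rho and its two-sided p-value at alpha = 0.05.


Step 1: Rank x and y separately (midranks; no ties here).
rank(x): 10->6, 9->5, 3->1, 11->7, 8->4, 4->2, 6->3
rank(y): 10->6, 7->4, 1->1, 12->7, 8->5, 5->3, 2->2
Step 2: d_i = R_x(i) - R_y(i); compute d_i^2.
  (6-6)^2=0, (5-4)^2=1, (1-1)^2=0, (7-7)^2=0, (4-5)^2=1, (2-3)^2=1, (3-2)^2=1
sum(d^2) = 4.
Step 3: rho = 1 - 6*4 / (7*(7^2 - 1)) = 1 - 24/336 = 0.928571.
Step 4: Under H0, t = rho * sqrt((n-2)/(1-rho^2)) = 5.5943 ~ t(5).
Step 5: Two-sided p-value from the t-distribution with 5 df = 0.002519.
Step 6: alpha = 0.05. reject H0.

rho = 0.9286, p = 0.002519, reject H0 at alpha = 0.05.


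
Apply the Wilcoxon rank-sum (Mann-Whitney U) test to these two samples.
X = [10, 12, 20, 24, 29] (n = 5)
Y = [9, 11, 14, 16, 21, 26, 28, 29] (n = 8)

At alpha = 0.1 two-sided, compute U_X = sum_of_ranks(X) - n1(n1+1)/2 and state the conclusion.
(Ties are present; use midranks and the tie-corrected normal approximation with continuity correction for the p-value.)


Step 1: Combine and sort all 13 observations; assign midranks.
sorted (value, group): (9,Y), (10,X), (11,Y), (12,X), (14,Y), (16,Y), (20,X), (21,Y), (24,X), (26,Y), (28,Y), (29,X), (29,Y)
ranks: 9->1, 10->2, 11->3, 12->4, 14->5, 16->6, 20->7, 21->8, 24->9, 26->10, 28->11, 29->12.5, 29->12.5
Step 2: Rank sum for X: R1 = 2 + 4 + 7 + 9 + 12.5 = 34.5.
Step 3: U_X = R1 - n1(n1+1)/2 = 34.5 - 5*6/2 = 34.5 - 15 = 19.5.
       U_Y = n1*n2 - U_X = 40 - 19.5 = 20.5.
Step 4: Ties are present, so use the tie-corrected normal approximation (with continuity correction) for the p-value.
Step 5: p-value = 1.000000; compare to alpha = 0.1. fail to reject H0.

U_X = 19.5, p = 1.000000, fail to reject H0 at alpha = 0.1.


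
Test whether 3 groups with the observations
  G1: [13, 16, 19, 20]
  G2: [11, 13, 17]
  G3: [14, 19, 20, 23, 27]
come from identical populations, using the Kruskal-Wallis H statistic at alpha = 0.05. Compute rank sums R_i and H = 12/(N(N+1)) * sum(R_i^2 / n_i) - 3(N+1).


Step 1: Combine all N = 12 observations and assign midranks.
sorted (value, group, rank): (11,G2,1), (13,G1,2.5), (13,G2,2.5), (14,G3,4), (16,G1,5), (17,G2,6), (19,G1,7.5), (19,G3,7.5), (20,G1,9.5), (20,G3,9.5), (23,G3,11), (27,G3,12)
Step 2: Sum ranks within each group.
R_1 = 24.5 (n_1 = 4)
R_2 = 9.5 (n_2 = 3)
R_3 = 44 (n_3 = 5)
Step 3: H = 12/(N(N+1)) * sum(R_i^2/n_i) - 3(N+1)
     = 12/(12*13) * (24.5^2/4 + 9.5^2/3 + 44^2/5) - 3*13
     = 0.076923 * 567.346 - 39
     = 4.641987.
Step 4: Ties present; correction factor C = 1 - 18/(12^3 - 12) = 0.989510. Corrected H = 4.641987 / 0.989510 = 4.691196.
Step 5: Under H0, H ~ chi^2(2); p-value = 0.095790.
Step 6: alpha = 0.05. fail to reject H0.

H = 4.6912, df = 2, p = 0.095790, fail to reject H0.


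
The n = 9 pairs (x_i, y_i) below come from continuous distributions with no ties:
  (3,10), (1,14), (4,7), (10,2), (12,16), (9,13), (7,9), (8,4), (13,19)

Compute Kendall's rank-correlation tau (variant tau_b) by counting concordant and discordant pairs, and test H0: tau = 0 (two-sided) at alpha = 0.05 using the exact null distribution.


Step 1: Enumerate the 36 unordered pairs (i,j) with i<j and classify each by sign(x_j-x_i) * sign(y_j-y_i).
  (1,2):dx=-2,dy=+4->D; (1,3):dx=+1,dy=-3->D; (1,4):dx=+7,dy=-8->D; (1,5):dx=+9,dy=+6->C
  (1,6):dx=+6,dy=+3->C; (1,7):dx=+4,dy=-1->D; (1,8):dx=+5,dy=-6->D; (1,9):dx=+10,dy=+9->C
  (2,3):dx=+3,dy=-7->D; (2,4):dx=+9,dy=-12->D; (2,5):dx=+11,dy=+2->C; (2,6):dx=+8,dy=-1->D
  (2,7):dx=+6,dy=-5->D; (2,8):dx=+7,dy=-10->D; (2,9):dx=+12,dy=+5->C; (3,4):dx=+6,dy=-5->D
  (3,5):dx=+8,dy=+9->C; (3,6):dx=+5,dy=+6->C; (3,7):dx=+3,dy=+2->C; (3,8):dx=+4,dy=-3->D
  (3,9):dx=+9,dy=+12->C; (4,5):dx=+2,dy=+14->C; (4,6):dx=-1,dy=+11->D; (4,7):dx=-3,dy=+7->D
  (4,8):dx=-2,dy=+2->D; (4,9):dx=+3,dy=+17->C; (5,6):dx=-3,dy=-3->C; (5,7):dx=-5,dy=-7->C
  (5,8):dx=-4,dy=-12->C; (5,9):dx=+1,dy=+3->C; (6,7):dx=-2,dy=-4->C; (6,8):dx=-1,dy=-9->C
  (6,9):dx=+4,dy=+6->C; (7,8):dx=+1,dy=-5->D; (7,9):dx=+6,dy=+10->C; (8,9):dx=+5,dy=+15->C
Step 2: C = 20, D = 16, total pairs = 36.
Step 3: tau = (C - D)/(n(n-1)/2) = (20 - 16)/36 = 0.111111.
Step 4: Exact two-sided p-value (enumerate n! = 362880 permutations of y under H0): p = 0.761414.
Step 5: alpha = 0.05. fail to reject H0.

tau_b = 0.1111 (C=20, D=16), p = 0.761414, fail to reject H0.


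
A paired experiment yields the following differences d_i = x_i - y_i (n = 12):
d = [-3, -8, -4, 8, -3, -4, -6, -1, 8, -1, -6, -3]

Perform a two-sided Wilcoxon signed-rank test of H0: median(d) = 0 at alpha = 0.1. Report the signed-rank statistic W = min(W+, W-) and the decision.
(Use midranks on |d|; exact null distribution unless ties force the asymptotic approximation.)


Step 1: Drop any zero differences (none here) and take |d_i|.
|d| = [3, 8, 4, 8, 3, 4, 6, 1, 8, 1, 6, 3]
Step 2: Midrank |d_i| (ties get averaged ranks).
ranks: |3|->4, |8|->11, |4|->6.5, |8|->11, |3|->4, |4|->6.5, |6|->8.5, |1|->1.5, |8|->11, |1|->1.5, |6|->8.5, |3|->4
Step 3: Attach original signs; sum ranks with positive sign and with negative sign.
W+ = 11 + 11 = 22
W- = 4 + 11 + 6.5 + 4 + 6.5 + 8.5 + 1.5 + 1.5 + 8.5 + 4 = 56
(Check: W+ + W- = 78 should equal n(n+1)/2 = 78.)
Step 4: Test statistic W = min(W+, W-) = 22.
Step 5: Ties in |d|, so use the tie-corrected normal approximation.
        E[W] = n(n+1)/4 = 12*13/4 = 39.
        Tie groups: |d|=1 (t=2), |d|=3 (t=3), |d|=4 (t=2), |d|=6 (t=2), |d|=8 (t=3); sum(t^3 - t) = 66.
        Var[W] = n(n+1)(2n+1)/24 - sum(t^3-t)/48 = 3900/24 - 66/48 = 161.125.
        z = (W - E[W]) / sqrt(Var[W]) = (22 - 39) / 12.6935 = -1.3393.
        Two-sided p = 2*Phi(z) = 0.180483.
Step 6: alpha = 0.1. fail to reject H0.

W+ = 22, W- = 56, W = min = 22, p = 0.180483, fail to reject H0.


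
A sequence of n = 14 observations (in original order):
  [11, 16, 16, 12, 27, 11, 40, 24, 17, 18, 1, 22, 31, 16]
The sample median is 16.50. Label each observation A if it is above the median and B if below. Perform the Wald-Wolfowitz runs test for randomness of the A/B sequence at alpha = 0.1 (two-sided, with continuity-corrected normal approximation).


Step 1: Compute median = 16.50; label A = above, B = below.
Labels in order: BBBBABAAAABAAB  (n_A = 7, n_B = 7)
Step 2: Count runs R = 7.
Step 3: Under H0 (random ordering), E[R] = 2*n_A*n_B/(n_A+n_B) + 1 = 2*7*7/14 + 1 = 8.0000.
        Var[R] = 2*n_A*n_B*(2*n_A*n_B - n_A - n_B) / ((n_A+n_B)^2 * (n_A+n_B-1)) = 8232/2548 = 3.2308.
        SD[R] = 1.7974.
Step 4: Continuity-corrected z = (R + 0.5 - E[R]) / SD[R] = (7 + 0.5 - 8.0000) / 1.7974 = -0.2782.
Step 5: Two-sided p-value via normal approximation = 2*(1 - Phi(|z|)) = 0.780879.
Step 6: alpha = 0.1. fail to reject H0.

R = 7, z = -0.2782, p = 0.780879, fail to reject H0.


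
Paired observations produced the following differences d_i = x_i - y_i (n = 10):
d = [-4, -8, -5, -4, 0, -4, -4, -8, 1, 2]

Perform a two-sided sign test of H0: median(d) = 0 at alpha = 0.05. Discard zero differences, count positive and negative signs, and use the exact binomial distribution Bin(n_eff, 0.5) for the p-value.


Step 1: Discard zero differences. Original n = 10; n_eff = number of nonzero differences = 9.
Nonzero differences (with sign): -4, -8, -5, -4, -4, -4, -8, +1, +2
Step 2: Count signs: positive = 2, negative = 7.
Step 3: Under H0: P(positive) = 0.5, so the number of positives S ~ Bin(9, 0.5).
Step 4: Two-sided exact p-value = sum of Bin(9,0.5) probabilities at or below the observed probability = 0.179688.
Step 5: alpha = 0.05. fail to reject H0.

n_eff = 9, pos = 2, neg = 7, p = 0.179688, fail to reject H0.


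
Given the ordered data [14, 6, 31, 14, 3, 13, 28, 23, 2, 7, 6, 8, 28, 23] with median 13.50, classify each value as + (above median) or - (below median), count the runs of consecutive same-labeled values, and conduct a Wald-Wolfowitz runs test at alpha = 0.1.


Step 1: Compute median = 13.50; label A = above, B = below.
Labels in order: ABAABBAABBBBAA  (n_A = 7, n_B = 7)
Step 2: Count runs R = 7.
Step 3: Under H0 (random ordering), E[R] = 2*n_A*n_B/(n_A+n_B) + 1 = 2*7*7/14 + 1 = 8.0000.
        Var[R] = 2*n_A*n_B*(2*n_A*n_B - n_A - n_B) / ((n_A+n_B)^2 * (n_A+n_B-1)) = 8232/2548 = 3.2308.
        SD[R] = 1.7974.
Step 4: Continuity-corrected z = (R + 0.5 - E[R]) / SD[R] = (7 + 0.5 - 8.0000) / 1.7974 = -0.2782.
Step 5: Two-sided p-value via normal approximation = 2*(1 - Phi(|z|)) = 0.780879.
Step 6: alpha = 0.1. fail to reject H0.

R = 7, z = -0.2782, p = 0.780879, fail to reject H0.


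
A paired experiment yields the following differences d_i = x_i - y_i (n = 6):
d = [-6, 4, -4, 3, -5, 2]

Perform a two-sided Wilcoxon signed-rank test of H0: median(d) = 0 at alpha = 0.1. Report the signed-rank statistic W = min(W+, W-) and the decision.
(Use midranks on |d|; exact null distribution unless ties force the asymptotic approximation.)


Step 1: Drop any zero differences (none here) and take |d_i|.
|d| = [6, 4, 4, 3, 5, 2]
Step 2: Midrank |d_i| (ties get averaged ranks).
ranks: |6|->6, |4|->3.5, |4|->3.5, |3|->2, |5|->5, |2|->1
Step 3: Attach original signs; sum ranks with positive sign and with negative sign.
W+ = 3.5 + 2 + 1 = 6.5
W- = 6 + 3.5 + 5 = 14.5
(Check: W+ + W- = 21 should equal n(n+1)/2 = 21.)
Step 4: Test statistic W = min(W+, W-) = 6.5.
Step 5: Ties in |d|, so use the tie-corrected normal approximation.
        E[W] = n(n+1)/4 = 6*7/4 = 10.5.
        Tie groups: |d|=4 (t=2); sum(t^3 - t) = 6.
        Var[W] = n(n+1)(2n+1)/24 - sum(t^3-t)/48 = 546/24 - 6/48 = 22.625.
        z = (W - E[W]) / sqrt(Var[W]) = (6.5 - 10.5) / 4.7566 = -0.8409.
        Two-sided p = 2*Phi(z) = 0.400381.
Step 6: alpha = 0.1. fail to reject H0.

W+ = 6.5, W- = 14.5, W = min = 6.5, p = 0.400381, fail to reject H0.


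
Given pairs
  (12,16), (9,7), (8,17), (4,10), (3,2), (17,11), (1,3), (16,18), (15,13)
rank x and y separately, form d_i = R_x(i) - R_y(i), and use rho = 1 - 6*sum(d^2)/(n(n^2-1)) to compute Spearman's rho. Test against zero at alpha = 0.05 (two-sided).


Step 1: Rank x and y separately (midranks; no ties here).
rank(x): 12->6, 9->5, 8->4, 4->3, 3->2, 17->9, 1->1, 16->8, 15->7
rank(y): 16->7, 7->3, 17->8, 10->4, 2->1, 11->5, 3->2, 18->9, 13->6
Step 2: d_i = R_x(i) - R_y(i); compute d_i^2.
  (6-7)^2=1, (5-3)^2=4, (4-8)^2=16, (3-4)^2=1, (2-1)^2=1, (9-5)^2=16, (1-2)^2=1, (8-9)^2=1, (7-6)^2=1
sum(d^2) = 42.
Step 3: rho = 1 - 6*42 / (9*(9^2 - 1)) = 1 - 252/720 = 0.650000.
Step 4: Under H0, t = rho * sqrt((n-2)/(1-rho^2)) = 2.2630 ~ t(7).
Step 5: Two-sided p-value from the t-distribution with 7 df = 0.058073.
Step 6: alpha = 0.05. fail to reject H0.

rho = 0.6500, p = 0.058073, fail to reject H0 at alpha = 0.05.


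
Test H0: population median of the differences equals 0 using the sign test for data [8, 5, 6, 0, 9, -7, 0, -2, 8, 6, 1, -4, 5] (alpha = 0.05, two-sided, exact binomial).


Step 1: Discard zero differences. Original n = 13; n_eff = number of nonzero differences = 11.
Nonzero differences (with sign): +8, +5, +6, +9, -7, -2, +8, +6, +1, -4, +5
Step 2: Count signs: positive = 8, negative = 3.
Step 3: Under H0: P(positive) = 0.5, so the number of positives S ~ Bin(11, 0.5).
Step 4: Two-sided exact p-value = sum of Bin(11,0.5) probabilities at or below the observed probability = 0.226562.
Step 5: alpha = 0.05. fail to reject H0.

n_eff = 11, pos = 8, neg = 3, p = 0.226562, fail to reject H0.


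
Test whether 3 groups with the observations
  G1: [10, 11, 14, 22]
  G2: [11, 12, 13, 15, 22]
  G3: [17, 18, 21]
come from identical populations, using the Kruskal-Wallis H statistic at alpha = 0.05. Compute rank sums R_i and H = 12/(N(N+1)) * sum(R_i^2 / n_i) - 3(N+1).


Step 1: Combine all N = 12 observations and assign midranks.
sorted (value, group, rank): (10,G1,1), (11,G1,2.5), (11,G2,2.5), (12,G2,4), (13,G2,5), (14,G1,6), (15,G2,7), (17,G3,8), (18,G3,9), (21,G3,10), (22,G1,11.5), (22,G2,11.5)
Step 2: Sum ranks within each group.
R_1 = 21 (n_1 = 4)
R_2 = 30 (n_2 = 5)
R_3 = 27 (n_3 = 3)
Step 3: H = 12/(N(N+1)) * sum(R_i^2/n_i) - 3(N+1)
     = 12/(12*13) * (21^2/4 + 30^2/5 + 27^2/3) - 3*13
     = 0.076923 * 533.25 - 39
     = 2.019231.
Step 4: Ties present; correction factor C = 1 - 12/(12^3 - 12) = 0.993007. Corrected H = 2.019231 / 0.993007 = 2.033451.
Step 5: Under H0, H ~ chi^2(2); p-value = 0.361778.
Step 6: alpha = 0.05. fail to reject H0.

H = 2.0335, df = 2, p = 0.361778, fail to reject H0.
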